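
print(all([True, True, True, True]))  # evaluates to True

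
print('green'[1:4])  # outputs ree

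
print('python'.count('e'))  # 0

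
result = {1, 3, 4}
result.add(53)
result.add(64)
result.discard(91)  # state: {1, 3, 4, 53, 64}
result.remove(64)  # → {1, 3, 4, 53}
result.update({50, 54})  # {1, 3, 4, 50, 53, 54}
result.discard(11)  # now {1, 3, 4, 50, 53, 54}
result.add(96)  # {1, 3, 4, 50, 53, 54, 96}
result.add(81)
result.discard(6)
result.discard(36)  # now {1, 3, 4, 50, 53, 54, 81, 96}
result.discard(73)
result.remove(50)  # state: {1, 3, 4, 53, 54, 81, 96}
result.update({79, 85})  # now {1, 3, 4, 53, 54, 79, 81, 85, 96}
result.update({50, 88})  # {1, 3, 4, 50, 53, 54, 79, 81, 85, 88, 96}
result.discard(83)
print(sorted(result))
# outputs [1, 3, 4, 50, 53, 54, 79, 81, 85, 88, 96]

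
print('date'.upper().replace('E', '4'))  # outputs DAT4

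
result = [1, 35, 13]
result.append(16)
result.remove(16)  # [1, 35, 13]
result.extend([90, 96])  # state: [1, 35, 13, 90, 96]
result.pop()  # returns 96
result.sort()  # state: [1, 13, 35, 90]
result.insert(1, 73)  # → [1, 73, 13, 35, 90]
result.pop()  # 90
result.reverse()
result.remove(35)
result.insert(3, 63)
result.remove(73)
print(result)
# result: [13, 1, 63]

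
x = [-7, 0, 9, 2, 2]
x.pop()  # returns 2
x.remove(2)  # [-7, 0, 9]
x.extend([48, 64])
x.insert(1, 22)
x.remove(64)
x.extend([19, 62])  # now [-7, 22, 0, 9, 48, 19, 62]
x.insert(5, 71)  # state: [-7, 22, 0, 9, 48, 71, 19, 62]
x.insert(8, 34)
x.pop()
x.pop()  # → 62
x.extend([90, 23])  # [-7, 22, 0, 9, 48, 71, 19, 90, 23]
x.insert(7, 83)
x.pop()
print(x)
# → [-7, 22, 0, 9, 48, 71, 19, 83, 90]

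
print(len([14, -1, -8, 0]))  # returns 4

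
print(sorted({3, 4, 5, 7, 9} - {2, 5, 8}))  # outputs [3, 4, 7, 9]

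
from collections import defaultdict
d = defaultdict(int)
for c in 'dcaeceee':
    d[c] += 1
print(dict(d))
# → {'d': 1, 'c': 2, 'a': 1, 'e': 4}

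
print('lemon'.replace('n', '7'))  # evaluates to lemo7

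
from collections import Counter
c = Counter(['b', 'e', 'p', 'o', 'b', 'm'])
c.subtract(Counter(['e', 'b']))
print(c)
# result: Counter({'b': 1, 'p': 1, 'o': 1, 'm': 1, 'e': 0})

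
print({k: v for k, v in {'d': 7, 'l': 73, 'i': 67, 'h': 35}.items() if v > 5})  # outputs {'d': 7, 'l': 73, 'i': 67, 'h': 35}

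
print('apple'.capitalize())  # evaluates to Apple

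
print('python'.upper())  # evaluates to PYTHON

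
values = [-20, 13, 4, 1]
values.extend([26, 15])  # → [-20, 13, 4, 1, 26, 15]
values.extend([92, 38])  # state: [-20, 13, 4, 1, 26, 15, 92, 38]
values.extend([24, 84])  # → [-20, 13, 4, 1, 26, 15, 92, 38, 24, 84]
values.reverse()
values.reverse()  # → [-20, 13, 4, 1, 26, 15, 92, 38, 24, 84]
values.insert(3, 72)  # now [-20, 13, 4, 72, 1, 26, 15, 92, 38, 24, 84]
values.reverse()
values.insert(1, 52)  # [84, 52, 24, 38, 92, 15, 26, 1, 72, 4, 13, -20]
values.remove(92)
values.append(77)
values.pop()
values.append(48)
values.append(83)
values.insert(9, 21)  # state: [84, 52, 24, 38, 15, 26, 1, 72, 4, 21, 13, -20, 48, 83]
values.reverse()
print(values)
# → [83, 48, -20, 13, 21, 4, 72, 1, 26, 15, 38, 24, 52, 84]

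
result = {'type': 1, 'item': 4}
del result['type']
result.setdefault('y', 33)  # 33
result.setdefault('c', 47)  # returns 47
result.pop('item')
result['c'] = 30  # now {'y': 33, 'c': 30}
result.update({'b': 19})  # {'y': 33, 'c': 30, 'b': 19}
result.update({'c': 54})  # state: {'y': 33, 'c': 54, 'b': 19}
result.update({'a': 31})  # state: {'y': 33, 'c': 54, 'b': 19, 'a': 31}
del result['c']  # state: {'y': 33, 'b': 19, 'a': 31}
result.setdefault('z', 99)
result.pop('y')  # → 33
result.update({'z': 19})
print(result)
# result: {'b': 19, 'a': 31, 'z': 19}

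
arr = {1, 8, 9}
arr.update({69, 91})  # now {1, 8, 9, 69, 91}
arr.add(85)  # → {1, 8, 9, 69, 85, 91}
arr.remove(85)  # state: {1, 8, 9, 69, 91}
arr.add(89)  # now {1, 8, 9, 69, 89, 91}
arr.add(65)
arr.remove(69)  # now {1, 8, 9, 65, 89, 91}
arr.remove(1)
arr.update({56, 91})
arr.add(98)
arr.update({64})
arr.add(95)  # {8, 9, 56, 64, 65, 89, 91, 95, 98}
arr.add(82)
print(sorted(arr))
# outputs [8, 9, 56, 64, 65, 82, 89, 91, 95, 98]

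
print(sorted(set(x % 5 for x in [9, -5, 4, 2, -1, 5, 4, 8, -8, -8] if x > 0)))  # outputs [0, 2, 3, 4]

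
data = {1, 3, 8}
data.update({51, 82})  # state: {1, 3, 8, 51, 82}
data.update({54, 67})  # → {1, 3, 8, 51, 54, 67, 82}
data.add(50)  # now {1, 3, 8, 50, 51, 54, 67, 82}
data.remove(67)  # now {1, 3, 8, 50, 51, 54, 82}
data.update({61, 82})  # {1, 3, 8, 50, 51, 54, 61, 82}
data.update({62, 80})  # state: {1, 3, 8, 50, 51, 54, 61, 62, 80, 82}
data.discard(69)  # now {1, 3, 8, 50, 51, 54, 61, 62, 80, 82}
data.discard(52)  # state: {1, 3, 8, 50, 51, 54, 61, 62, 80, 82}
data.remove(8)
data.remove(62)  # {1, 3, 50, 51, 54, 61, 80, 82}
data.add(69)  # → {1, 3, 50, 51, 54, 61, 69, 80, 82}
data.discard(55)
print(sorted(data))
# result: [1, 3, 50, 51, 54, 61, 69, 80, 82]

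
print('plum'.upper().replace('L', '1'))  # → P1UM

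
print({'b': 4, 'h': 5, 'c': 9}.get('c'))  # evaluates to 9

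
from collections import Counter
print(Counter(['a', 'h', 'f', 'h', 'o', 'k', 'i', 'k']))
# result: Counter({'h': 2, 'k': 2, 'a': 1, 'f': 1, 'o': 1, 'i': 1})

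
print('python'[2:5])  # tho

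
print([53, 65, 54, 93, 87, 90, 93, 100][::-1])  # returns [100, 93, 90, 87, 93, 54, 65, 53]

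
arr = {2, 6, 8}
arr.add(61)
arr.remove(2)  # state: {6, 8, 61}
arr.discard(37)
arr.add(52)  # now {6, 8, 52, 61}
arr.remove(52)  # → {6, 8, 61}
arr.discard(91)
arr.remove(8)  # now {6, 61}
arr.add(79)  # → {6, 61, 79}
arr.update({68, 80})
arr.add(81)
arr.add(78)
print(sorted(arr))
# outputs [6, 61, 68, 78, 79, 80, 81]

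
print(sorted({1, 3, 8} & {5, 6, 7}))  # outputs []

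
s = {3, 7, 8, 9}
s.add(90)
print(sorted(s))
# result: [3, 7, 8, 9, 90]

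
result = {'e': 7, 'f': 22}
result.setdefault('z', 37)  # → 37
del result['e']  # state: {'f': 22, 'z': 37}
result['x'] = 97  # {'f': 22, 'z': 37, 'x': 97}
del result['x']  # {'f': 22, 'z': 37}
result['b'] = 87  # {'f': 22, 'z': 37, 'b': 87}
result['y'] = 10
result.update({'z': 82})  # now {'f': 22, 'z': 82, 'b': 87, 'y': 10}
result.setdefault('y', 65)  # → 10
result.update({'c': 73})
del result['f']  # {'z': 82, 'b': 87, 'y': 10, 'c': 73}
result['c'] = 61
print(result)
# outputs {'z': 82, 'b': 87, 'y': 10, 'c': 61}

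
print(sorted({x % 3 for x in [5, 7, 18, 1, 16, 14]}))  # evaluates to [0, 1, 2]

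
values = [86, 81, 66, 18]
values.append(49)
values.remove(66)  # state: [86, 81, 18, 49]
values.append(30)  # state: [86, 81, 18, 49, 30]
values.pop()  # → 30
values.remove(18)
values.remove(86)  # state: [81, 49]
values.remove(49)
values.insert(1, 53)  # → [81, 53]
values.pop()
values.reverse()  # [81]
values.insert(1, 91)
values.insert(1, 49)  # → [81, 49, 91]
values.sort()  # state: [49, 81, 91]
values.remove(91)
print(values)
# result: [49, 81]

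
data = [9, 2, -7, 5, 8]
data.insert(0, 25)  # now [25, 9, 2, -7, 5, 8]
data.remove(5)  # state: [25, 9, 2, -7, 8]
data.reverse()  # [8, -7, 2, 9, 25]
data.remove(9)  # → [8, -7, 2, 25]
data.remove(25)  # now [8, -7, 2]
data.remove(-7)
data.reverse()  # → [2, 8]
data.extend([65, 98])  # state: [2, 8, 65, 98]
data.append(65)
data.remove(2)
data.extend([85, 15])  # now [8, 65, 98, 65, 85, 15]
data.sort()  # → [8, 15, 65, 65, 85, 98]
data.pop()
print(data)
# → [8, 15, 65, 65, 85]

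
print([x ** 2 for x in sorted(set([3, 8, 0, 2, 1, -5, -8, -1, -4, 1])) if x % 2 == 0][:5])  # [64, 16, 0, 4, 64]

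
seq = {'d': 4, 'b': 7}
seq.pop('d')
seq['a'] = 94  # {'b': 7, 'a': 94}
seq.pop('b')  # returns 7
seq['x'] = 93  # {'a': 94, 'x': 93}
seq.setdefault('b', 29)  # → 29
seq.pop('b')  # 29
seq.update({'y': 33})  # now {'a': 94, 'x': 93, 'y': 33}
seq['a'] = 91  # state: {'a': 91, 'x': 93, 'y': 33}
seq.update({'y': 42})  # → {'a': 91, 'x': 93, 'y': 42}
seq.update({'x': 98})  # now {'a': 91, 'x': 98, 'y': 42}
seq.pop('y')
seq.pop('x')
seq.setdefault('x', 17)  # 17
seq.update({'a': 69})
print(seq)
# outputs {'a': 69, 'x': 17}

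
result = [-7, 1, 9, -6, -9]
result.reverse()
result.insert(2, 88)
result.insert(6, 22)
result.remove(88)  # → [-9, -6, 9, 1, -7, 22]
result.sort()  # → [-9, -7, -6, 1, 9, 22]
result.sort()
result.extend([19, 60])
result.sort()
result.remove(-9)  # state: [-7, -6, 1, 9, 19, 22, 60]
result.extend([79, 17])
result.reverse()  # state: [17, 79, 60, 22, 19, 9, 1, -6, -7]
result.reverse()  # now [-7, -6, 1, 9, 19, 22, 60, 79, 17]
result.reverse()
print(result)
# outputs [17, 79, 60, 22, 19, 9, 1, -6, -7]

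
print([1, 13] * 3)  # [1, 13, 1, 13, 1, 13]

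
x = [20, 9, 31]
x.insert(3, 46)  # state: [20, 9, 31, 46]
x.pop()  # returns 46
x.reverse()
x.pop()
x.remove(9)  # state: [31]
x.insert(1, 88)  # [31, 88]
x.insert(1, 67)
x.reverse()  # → [88, 67, 31]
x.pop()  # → 31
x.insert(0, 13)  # [13, 88, 67]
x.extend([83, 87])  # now [13, 88, 67, 83, 87]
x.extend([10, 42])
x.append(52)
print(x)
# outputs [13, 88, 67, 83, 87, 10, 42, 52]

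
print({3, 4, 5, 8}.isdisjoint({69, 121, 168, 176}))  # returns True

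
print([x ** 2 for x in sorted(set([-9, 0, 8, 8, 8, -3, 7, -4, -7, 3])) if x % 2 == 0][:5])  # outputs [16, 0, 64]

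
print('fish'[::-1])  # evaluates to hsif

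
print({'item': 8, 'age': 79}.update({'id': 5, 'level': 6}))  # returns None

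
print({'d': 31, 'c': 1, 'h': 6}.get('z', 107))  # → 107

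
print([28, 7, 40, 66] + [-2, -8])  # [28, 7, 40, 66, -2, -8]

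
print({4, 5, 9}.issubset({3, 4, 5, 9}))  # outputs True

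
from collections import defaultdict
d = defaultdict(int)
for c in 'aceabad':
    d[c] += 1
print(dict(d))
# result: {'a': 3, 'c': 1, 'e': 1, 'b': 1, 'd': 1}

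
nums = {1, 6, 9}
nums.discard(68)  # {1, 6, 9}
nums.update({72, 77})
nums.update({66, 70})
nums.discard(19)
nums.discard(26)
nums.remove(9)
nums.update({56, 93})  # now {1, 6, 56, 66, 70, 72, 77, 93}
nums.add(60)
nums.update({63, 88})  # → {1, 6, 56, 60, 63, 66, 70, 72, 77, 88, 93}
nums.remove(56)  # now {1, 6, 60, 63, 66, 70, 72, 77, 88, 93}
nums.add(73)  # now {1, 6, 60, 63, 66, 70, 72, 73, 77, 88, 93}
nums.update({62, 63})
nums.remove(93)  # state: {1, 6, 60, 62, 63, 66, 70, 72, 73, 77, 88}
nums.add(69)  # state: {1, 6, 60, 62, 63, 66, 69, 70, 72, 73, 77, 88}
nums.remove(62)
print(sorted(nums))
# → [1, 6, 60, 63, 66, 69, 70, 72, 73, 77, 88]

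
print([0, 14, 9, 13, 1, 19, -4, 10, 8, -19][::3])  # [0, 13, -4, -19]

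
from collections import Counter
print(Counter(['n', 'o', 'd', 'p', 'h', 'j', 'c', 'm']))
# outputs Counter({'n': 1, 'o': 1, 'd': 1, 'p': 1, 'h': 1, 'j': 1, 'c': 1, 'm': 1})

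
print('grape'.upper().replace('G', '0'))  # 0RAPE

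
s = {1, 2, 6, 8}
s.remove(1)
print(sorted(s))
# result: [2, 6, 8]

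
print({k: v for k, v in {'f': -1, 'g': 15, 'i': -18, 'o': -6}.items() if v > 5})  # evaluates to {'g': 15}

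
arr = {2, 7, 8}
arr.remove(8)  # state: {2, 7}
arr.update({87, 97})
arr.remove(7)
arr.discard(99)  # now {2, 87, 97}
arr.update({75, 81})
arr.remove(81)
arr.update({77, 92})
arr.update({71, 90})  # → {2, 71, 75, 77, 87, 90, 92, 97}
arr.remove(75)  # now {2, 71, 77, 87, 90, 92, 97}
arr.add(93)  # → {2, 71, 77, 87, 90, 92, 93, 97}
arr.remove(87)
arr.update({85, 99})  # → {2, 71, 77, 85, 90, 92, 93, 97, 99}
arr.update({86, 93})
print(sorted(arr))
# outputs [2, 71, 77, 85, 86, 90, 92, 93, 97, 99]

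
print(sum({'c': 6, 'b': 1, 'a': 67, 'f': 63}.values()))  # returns 137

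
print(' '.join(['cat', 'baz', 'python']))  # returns cat baz python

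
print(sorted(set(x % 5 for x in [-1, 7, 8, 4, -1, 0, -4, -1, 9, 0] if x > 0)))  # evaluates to [2, 3, 4]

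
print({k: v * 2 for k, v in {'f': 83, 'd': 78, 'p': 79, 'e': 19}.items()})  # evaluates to {'f': 166, 'd': 156, 'p': 158, 'e': 38}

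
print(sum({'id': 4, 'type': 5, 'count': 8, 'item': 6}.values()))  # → 23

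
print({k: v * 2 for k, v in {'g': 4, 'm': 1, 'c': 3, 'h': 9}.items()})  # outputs {'g': 8, 'm': 2, 'c': 6, 'h': 18}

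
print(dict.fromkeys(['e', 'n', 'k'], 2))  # {'e': 2, 'n': 2, 'k': 2}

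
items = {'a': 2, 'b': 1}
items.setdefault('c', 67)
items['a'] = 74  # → {'a': 74, 'b': 1, 'c': 67}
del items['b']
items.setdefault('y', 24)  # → 24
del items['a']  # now {'c': 67, 'y': 24}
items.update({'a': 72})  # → {'c': 67, 'y': 24, 'a': 72}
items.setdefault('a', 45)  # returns 72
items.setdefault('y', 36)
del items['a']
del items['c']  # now {'y': 24}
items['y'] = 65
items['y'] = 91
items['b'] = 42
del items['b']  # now {'y': 91}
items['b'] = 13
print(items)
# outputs {'y': 91, 'b': 13}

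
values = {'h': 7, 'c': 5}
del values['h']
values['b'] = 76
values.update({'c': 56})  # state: {'c': 56, 'b': 76}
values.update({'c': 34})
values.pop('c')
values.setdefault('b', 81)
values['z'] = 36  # {'b': 76, 'z': 36}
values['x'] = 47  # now {'b': 76, 'z': 36, 'x': 47}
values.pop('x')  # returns 47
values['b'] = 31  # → {'b': 31, 'z': 36}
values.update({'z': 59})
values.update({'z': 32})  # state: {'b': 31, 'z': 32}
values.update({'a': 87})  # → {'b': 31, 'z': 32, 'a': 87}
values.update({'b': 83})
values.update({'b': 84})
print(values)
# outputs {'b': 84, 'z': 32, 'a': 87}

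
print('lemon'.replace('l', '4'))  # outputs 4emon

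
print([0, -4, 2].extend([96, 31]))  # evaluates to None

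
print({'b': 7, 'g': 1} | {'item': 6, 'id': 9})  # {'b': 7, 'g': 1, 'item': 6, 'id': 9}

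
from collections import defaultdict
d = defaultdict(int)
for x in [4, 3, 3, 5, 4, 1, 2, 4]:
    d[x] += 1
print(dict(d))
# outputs {4: 3, 3: 2, 5: 1, 1: 1, 2: 1}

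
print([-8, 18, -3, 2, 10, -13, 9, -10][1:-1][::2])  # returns [18, 2, -13]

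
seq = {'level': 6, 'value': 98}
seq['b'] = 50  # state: {'level': 6, 'value': 98, 'b': 50}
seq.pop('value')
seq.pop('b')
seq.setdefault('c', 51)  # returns 51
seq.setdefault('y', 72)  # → 72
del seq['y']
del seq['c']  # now {'level': 6}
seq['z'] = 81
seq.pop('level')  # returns 6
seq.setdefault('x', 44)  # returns 44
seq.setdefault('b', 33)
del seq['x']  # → {'z': 81, 'b': 33}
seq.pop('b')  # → 33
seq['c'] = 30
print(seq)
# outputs {'z': 81, 'c': 30}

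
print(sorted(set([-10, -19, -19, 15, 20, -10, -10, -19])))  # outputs [-19, -10, 15, 20]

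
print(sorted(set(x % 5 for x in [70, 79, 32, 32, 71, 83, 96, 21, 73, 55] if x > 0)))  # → [0, 1, 2, 3, 4]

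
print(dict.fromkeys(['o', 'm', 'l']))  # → {'o': None, 'm': None, 'l': None}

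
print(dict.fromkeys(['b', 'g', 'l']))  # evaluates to {'b': None, 'g': None, 'l': None}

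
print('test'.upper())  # TEST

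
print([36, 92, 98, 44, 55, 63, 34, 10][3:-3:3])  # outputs [44]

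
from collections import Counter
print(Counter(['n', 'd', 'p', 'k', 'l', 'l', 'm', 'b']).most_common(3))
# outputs [('l', 2), ('n', 1), ('d', 1)]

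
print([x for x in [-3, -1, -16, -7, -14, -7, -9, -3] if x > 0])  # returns []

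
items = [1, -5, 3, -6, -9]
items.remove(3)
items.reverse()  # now [-9, -6, -5, 1]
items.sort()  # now [-9, -6, -5, 1]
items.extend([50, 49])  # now [-9, -6, -5, 1, 50, 49]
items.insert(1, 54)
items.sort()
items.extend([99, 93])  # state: [-9, -6, -5, 1, 49, 50, 54, 99, 93]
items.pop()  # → 93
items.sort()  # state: [-9, -6, -5, 1, 49, 50, 54, 99]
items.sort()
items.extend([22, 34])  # [-9, -6, -5, 1, 49, 50, 54, 99, 22, 34]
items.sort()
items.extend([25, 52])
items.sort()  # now [-9, -6, -5, 1, 22, 25, 34, 49, 50, 52, 54, 99]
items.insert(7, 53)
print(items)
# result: [-9, -6, -5, 1, 22, 25, 34, 53, 49, 50, 52, 54, 99]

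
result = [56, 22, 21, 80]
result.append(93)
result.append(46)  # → [56, 22, 21, 80, 93, 46]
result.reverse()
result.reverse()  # [56, 22, 21, 80, 93, 46]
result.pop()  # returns 46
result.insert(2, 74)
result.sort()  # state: [21, 22, 56, 74, 80, 93]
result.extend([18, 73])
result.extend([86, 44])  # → [21, 22, 56, 74, 80, 93, 18, 73, 86, 44]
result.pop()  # 44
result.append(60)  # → [21, 22, 56, 74, 80, 93, 18, 73, 86, 60]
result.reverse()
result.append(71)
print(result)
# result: [60, 86, 73, 18, 93, 80, 74, 56, 22, 21, 71]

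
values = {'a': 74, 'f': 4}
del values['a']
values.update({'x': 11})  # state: {'f': 4, 'x': 11}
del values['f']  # {'x': 11}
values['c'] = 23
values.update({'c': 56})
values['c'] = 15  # {'x': 11, 'c': 15}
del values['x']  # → {'c': 15}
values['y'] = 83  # {'c': 15, 'y': 83}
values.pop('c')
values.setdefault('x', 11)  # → 11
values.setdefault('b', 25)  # 25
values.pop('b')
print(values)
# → {'y': 83, 'x': 11}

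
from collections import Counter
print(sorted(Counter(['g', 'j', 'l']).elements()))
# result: ['g', 'j', 'l']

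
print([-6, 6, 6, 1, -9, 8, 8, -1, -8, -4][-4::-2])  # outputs [8, -9, 6, -6]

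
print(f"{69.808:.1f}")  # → 69.8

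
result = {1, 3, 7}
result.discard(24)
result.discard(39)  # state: {1, 3, 7}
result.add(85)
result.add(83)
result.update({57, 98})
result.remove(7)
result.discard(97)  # {1, 3, 57, 83, 85, 98}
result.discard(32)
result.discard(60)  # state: {1, 3, 57, 83, 85, 98}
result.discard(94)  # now {1, 3, 57, 83, 85, 98}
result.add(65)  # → {1, 3, 57, 65, 83, 85, 98}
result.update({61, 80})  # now {1, 3, 57, 61, 65, 80, 83, 85, 98}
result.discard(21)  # {1, 3, 57, 61, 65, 80, 83, 85, 98}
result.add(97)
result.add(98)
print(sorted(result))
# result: [1, 3, 57, 61, 65, 80, 83, 85, 97, 98]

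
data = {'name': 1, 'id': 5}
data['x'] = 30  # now {'name': 1, 'id': 5, 'x': 30}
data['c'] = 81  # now {'name': 1, 'id': 5, 'x': 30, 'c': 81}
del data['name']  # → {'id': 5, 'x': 30, 'c': 81}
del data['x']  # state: {'id': 5, 'c': 81}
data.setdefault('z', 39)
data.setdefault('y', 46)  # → 46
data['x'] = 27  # {'id': 5, 'c': 81, 'z': 39, 'y': 46, 'x': 27}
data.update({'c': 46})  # {'id': 5, 'c': 46, 'z': 39, 'y': 46, 'x': 27}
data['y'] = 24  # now {'id': 5, 'c': 46, 'z': 39, 'y': 24, 'x': 27}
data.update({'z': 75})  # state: {'id': 5, 'c': 46, 'z': 75, 'y': 24, 'x': 27}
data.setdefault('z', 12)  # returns 75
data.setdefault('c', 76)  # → 46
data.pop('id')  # 5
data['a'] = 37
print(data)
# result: {'c': 46, 'z': 75, 'y': 24, 'x': 27, 'a': 37}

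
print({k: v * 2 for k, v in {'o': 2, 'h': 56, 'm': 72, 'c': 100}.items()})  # {'o': 4, 'h': 112, 'm': 144, 'c': 200}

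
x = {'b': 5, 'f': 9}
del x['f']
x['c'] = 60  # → {'b': 5, 'c': 60}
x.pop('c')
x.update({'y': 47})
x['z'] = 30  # {'b': 5, 'y': 47, 'z': 30}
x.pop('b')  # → 5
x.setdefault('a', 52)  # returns 52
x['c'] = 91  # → {'y': 47, 'z': 30, 'a': 52, 'c': 91}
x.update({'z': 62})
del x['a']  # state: {'y': 47, 'z': 62, 'c': 91}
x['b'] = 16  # {'y': 47, 'z': 62, 'c': 91, 'b': 16}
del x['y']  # {'z': 62, 'c': 91, 'b': 16}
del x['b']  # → {'z': 62, 'c': 91}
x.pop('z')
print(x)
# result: {'c': 91}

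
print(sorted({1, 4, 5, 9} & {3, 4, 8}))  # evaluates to [4]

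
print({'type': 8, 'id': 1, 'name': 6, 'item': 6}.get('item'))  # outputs 6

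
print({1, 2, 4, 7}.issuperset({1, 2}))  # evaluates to True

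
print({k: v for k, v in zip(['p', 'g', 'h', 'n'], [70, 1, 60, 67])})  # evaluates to {'p': 70, 'g': 1, 'h': 60, 'n': 67}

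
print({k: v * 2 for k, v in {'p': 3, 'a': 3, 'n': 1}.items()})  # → {'p': 6, 'a': 6, 'n': 2}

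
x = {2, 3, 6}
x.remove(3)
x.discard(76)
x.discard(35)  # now {2, 6}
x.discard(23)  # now {2, 6}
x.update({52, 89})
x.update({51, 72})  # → {2, 6, 51, 52, 72, 89}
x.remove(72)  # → {2, 6, 51, 52, 89}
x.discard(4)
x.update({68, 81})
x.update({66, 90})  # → {2, 6, 51, 52, 66, 68, 81, 89, 90}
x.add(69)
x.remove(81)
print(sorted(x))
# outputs [2, 6, 51, 52, 66, 68, 69, 89, 90]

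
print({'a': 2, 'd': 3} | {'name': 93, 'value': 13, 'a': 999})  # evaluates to {'a': 999, 'd': 3, 'name': 93, 'value': 13}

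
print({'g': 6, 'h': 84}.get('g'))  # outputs 6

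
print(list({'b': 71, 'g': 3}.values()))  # [71, 3]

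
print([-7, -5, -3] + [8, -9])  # [-7, -5, -3, 8, -9]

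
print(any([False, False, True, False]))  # True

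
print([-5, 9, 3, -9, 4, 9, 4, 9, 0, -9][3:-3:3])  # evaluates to [-9, 4]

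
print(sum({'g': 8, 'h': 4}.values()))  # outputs 12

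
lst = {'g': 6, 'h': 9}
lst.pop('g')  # 6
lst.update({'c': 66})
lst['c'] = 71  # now {'h': 9, 'c': 71}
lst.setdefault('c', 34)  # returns 71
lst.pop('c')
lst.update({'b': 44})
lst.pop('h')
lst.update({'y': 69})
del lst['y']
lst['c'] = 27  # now {'b': 44, 'c': 27}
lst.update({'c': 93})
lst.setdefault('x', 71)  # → 71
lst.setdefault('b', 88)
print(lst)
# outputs {'b': 44, 'c': 93, 'x': 71}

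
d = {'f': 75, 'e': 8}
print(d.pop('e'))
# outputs 8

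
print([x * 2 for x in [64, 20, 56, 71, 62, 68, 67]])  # [128, 40, 112, 142, 124, 136, 134]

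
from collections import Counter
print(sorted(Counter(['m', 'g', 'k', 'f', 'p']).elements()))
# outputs ['f', 'g', 'k', 'm', 'p']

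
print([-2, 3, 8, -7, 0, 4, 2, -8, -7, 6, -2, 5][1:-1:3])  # [3, 0, -8, -2]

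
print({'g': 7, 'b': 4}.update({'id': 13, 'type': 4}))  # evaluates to None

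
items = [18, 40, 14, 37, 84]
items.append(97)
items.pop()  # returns 97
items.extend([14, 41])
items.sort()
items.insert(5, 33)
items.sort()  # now [14, 14, 18, 33, 37, 40, 41, 84]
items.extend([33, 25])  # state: [14, 14, 18, 33, 37, 40, 41, 84, 33, 25]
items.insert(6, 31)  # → [14, 14, 18, 33, 37, 40, 31, 41, 84, 33, 25]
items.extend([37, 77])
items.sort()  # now [14, 14, 18, 25, 31, 33, 33, 37, 37, 40, 41, 77, 84]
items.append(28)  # [14, 14, 18, 25, 31, 33, 33, 37, 37, 40, 41, 77, 84, 28]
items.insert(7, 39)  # [14, 14, 18, 25, 31, 33, 33, 39, 37, 37, 40, 41, 77, 84, 28]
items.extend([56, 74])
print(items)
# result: [14, 14, 18, 25, 31, 33, 33, 39, 37, 37, 40, 41, 77, 84, 28, 56, 74]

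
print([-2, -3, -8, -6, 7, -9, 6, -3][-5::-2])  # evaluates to [-6, -3]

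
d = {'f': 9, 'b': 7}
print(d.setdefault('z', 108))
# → 108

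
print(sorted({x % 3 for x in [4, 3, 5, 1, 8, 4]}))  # [0, 1, 2]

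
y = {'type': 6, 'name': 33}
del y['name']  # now {'type': 6}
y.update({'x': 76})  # {'type': 6, 'x': 76}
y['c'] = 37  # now {'type': 6, 'x': 76, 'c': 37}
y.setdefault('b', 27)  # 27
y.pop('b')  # 27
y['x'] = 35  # {'type': 6, 'x': 35, 'c': 37}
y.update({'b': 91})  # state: {'type': 6, 'x': 35, 'c': 37, 'b': 91}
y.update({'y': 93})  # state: {'type': 6, 'x': 35, 'c': 37, 'b': 91, 'y': 93}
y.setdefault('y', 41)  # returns 93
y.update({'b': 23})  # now {'type': 6, 'x': 35, 'c': 37, 'b': 23, 'y': 93}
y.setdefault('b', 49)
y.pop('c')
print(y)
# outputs {'type': 6, 'x': 35, 'b': 23, 'y': 93}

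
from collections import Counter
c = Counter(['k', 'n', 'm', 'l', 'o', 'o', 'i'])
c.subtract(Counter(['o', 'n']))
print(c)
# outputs Counter({'k': 1, 'm': 1, 'l': 1, 'o': 1, 'i': 1, 'n': 0})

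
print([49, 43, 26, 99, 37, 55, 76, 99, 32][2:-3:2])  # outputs [26, 37]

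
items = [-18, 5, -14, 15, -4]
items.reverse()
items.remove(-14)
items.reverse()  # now [-18, 5, 15, -4]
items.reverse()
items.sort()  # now [-18, -4, 5, 15]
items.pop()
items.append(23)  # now [-18, -4, 5, 23]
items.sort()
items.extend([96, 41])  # [-18, -4, 5, 23, 96, 41]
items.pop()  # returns 41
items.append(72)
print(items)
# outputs [-18, -4, 5, 23, 96, 72]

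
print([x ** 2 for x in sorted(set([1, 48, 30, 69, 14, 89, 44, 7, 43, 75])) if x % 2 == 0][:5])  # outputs [196, 900, 1936, 2304]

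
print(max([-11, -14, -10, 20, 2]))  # 20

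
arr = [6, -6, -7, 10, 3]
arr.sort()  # [-7, -6, 3, 6, 10]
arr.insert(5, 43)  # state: [-7, -6, 3, 6, 10, 43]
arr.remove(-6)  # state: [-7, 3, 6, 10, 43]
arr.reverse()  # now [43, 10, 6, 3, -7]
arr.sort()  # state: [-7, 3, 6, 10, 43]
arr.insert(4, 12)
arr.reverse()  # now [43, 12, 10, 6, 3, -7]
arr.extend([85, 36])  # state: [43, 12, 10, 6, 3, -7, 85, 36]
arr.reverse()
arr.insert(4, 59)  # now [36, 85, -7, 3, 59, 6, 10, 12, 43]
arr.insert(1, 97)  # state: [36, 97, 85, -7, 3, 59, 6, 10, 12, 43]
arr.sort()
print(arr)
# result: [-7, 3, 6, 10, 12, 36, 43, 59, 85, 97]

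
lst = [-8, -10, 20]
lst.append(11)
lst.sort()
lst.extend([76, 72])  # [-10, -8, 11, 20, 76, 72]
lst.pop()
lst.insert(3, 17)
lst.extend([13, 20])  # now [-10, -8, 11, 17, 20, 76, 13, 20]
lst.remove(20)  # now [-10, -8, 11, 17, 76, 13, 20]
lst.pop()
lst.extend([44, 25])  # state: [-10, -8, 11, 17, 76, 13, 44, 25]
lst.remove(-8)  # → [-10, 11, 17, 76, 13, 44, 25]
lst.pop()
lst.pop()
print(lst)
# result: [-10, 11, 17, 76, 13]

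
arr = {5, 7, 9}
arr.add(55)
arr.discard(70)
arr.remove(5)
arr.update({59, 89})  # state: {7, 9, 55, 59, 89}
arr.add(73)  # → {7, 9, 55, 59, 73, 89}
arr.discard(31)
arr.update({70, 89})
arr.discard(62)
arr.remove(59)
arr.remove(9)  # {7, 55, 70, 73, 89}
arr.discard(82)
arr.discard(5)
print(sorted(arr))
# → [7, 55, 70, 73, 89]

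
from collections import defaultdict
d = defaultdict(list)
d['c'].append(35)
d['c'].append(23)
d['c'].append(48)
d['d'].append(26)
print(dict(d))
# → {'c': [35, 23, 48], 'd': [26]}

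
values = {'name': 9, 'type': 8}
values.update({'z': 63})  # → {'name': 9, 'type': 8, 'z': 63}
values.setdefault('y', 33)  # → 33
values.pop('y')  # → 33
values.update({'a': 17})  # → {'name': 9, 'type': 8, 'z': 63, 'a': 17}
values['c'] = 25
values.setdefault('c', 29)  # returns 25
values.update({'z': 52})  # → {'name': 9, 'type': 8, 'z': 52, 'a': 17, 'c': 25}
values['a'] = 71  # {'name': 9, 'type': 8, 'z': 52, 'a': 71, 'c': 25}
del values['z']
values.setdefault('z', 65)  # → 65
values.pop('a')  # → 71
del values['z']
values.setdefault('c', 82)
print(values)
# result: {'name': 9, 'type': 8, 'c': 25}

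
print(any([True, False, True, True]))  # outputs True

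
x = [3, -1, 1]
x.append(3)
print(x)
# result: [3, -1, 1, 3]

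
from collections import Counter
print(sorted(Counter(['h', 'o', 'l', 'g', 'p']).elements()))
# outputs ['g', 'h', 'l', 'o', 'p']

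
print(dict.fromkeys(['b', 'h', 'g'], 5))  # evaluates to {'b': 5, 'h': 5, 'g': 5}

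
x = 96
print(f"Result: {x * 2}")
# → Result: 192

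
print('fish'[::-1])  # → hsif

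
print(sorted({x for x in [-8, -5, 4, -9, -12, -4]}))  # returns [-12, -9, -8, -5, -4, 4]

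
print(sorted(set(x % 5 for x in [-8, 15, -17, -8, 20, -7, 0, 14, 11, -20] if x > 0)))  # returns [0, 1, 4]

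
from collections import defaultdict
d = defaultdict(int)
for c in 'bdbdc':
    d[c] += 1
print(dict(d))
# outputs {'b': 2, 'd': 2, 'c': 1}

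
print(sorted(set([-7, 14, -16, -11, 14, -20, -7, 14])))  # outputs [-20, -16, -11, -7, 14]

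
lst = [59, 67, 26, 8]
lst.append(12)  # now [59, 67, 26, 8, 12]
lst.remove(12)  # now [59, 67, 26, 8]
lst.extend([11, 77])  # [59, 67, 26, 8, 11, 77]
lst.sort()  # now [8, 11, 26, 59, 67, 77]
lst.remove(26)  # [8, 11, 59, 67, 77]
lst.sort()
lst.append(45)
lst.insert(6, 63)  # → [8, 11, 59, 67, 77, 45, 63]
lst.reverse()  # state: [63, 45, 77, 67, 59, 11, 8]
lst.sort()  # [8, 11, 45, 59, 63, 67, 77]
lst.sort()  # [8, 11, 45, 59, 63, 67, 77]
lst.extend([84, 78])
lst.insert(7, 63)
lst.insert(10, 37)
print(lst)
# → [8, 11, 45, 59, 63, 67, 77, 63, 84, 78, 37]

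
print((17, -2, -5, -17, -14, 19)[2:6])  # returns (-5, -17, -14, 19)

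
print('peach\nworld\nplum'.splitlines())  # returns ['peach', 'world', 'plum']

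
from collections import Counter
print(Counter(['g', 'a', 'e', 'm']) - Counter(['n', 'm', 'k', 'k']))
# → Counter({'g': 1, 'a': 1, 'e': 1})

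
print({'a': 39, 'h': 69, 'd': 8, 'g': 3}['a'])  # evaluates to 39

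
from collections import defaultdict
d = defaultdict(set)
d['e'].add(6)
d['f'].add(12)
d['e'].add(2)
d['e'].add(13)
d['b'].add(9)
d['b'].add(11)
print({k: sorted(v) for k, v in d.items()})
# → {'e': [2, 6, 13], 'f': [12], 'b': [9, 11]}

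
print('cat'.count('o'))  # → 0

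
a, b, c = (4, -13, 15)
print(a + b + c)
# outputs 6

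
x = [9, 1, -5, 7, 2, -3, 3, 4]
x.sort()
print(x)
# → [-5, -3, 1, 2, 3, 4, 7, 9]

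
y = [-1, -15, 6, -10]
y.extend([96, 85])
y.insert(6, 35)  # [-1, -15, 6, -10, 96, 85, 35]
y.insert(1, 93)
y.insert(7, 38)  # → [-1, 93, -15, 6, -10, 96, 85, 38, 35]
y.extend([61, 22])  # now [-1, 93, -15, 6, -10, 96, 85, 38, 35, 61, 22]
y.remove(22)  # [-1, 93, -15, 6, -10, 96, 85, 38, 35, 61]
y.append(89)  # [-1, 93, -15, 6, -10, 96, 85, 38, 35, 61, 89]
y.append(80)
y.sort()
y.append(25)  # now [-15, -10, -1, 6, 35, 38, 61, 80, 85, 89, 93, 96, 25]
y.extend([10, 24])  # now [-15, -10, -1, 6, 35, 38, 61, 80, 85, 89, 93, 96, 25, 10, 24]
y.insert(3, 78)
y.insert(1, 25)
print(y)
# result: [-15, 25, -10, -1, 78, 6, 35, 38, 61, 80, 85, 89, 93, 96, 25, 10, 24]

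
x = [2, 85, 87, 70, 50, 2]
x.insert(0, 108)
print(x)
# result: [108, 2, 85, 87, 70, 50, 2]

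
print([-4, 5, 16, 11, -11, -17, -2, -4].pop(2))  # 16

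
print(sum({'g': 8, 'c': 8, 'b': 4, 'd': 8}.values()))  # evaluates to 28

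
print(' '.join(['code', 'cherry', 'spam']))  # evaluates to code cherry spam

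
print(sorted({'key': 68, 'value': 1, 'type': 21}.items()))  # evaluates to [('key', 68), ('type', 21), ('value', 1)]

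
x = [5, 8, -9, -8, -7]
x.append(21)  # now [5, 8, -9, -8, -7, 21]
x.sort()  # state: [-9, -8, -7, 5, 8, 21]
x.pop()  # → 21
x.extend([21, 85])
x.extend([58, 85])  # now [-9, -8, -7, 5, 8, 21, 85, 58, 85]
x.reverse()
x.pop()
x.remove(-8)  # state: [85, 58, 85, 21, 8, 5, -7]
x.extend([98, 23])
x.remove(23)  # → [85, 58, 85, 21, 8, 5, -7, 98]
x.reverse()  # [98, -7, 5, 8, 21, 85, 58, 85]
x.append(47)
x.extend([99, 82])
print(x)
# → [98, -7, 5, 8, 21, 85, 58, 85, 47, 99, 82]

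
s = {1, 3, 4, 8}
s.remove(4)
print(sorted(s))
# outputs [1, 3, 8]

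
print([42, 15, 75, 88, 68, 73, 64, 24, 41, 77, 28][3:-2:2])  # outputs [88, 73, 24]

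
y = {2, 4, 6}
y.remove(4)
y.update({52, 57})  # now {2, 6, 52, 57}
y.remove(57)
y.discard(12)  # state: {2, 6, 52}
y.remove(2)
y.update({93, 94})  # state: {6, 52, 93, 94}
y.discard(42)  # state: {6, 52, 93, 94}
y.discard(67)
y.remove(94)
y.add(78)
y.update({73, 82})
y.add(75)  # {6, 52, 73, 75, 78, 82, 93}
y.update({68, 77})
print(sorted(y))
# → [6, 52, 68, 73, 75, 77, 78, 82, 93]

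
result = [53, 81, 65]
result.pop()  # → 65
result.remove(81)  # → [53]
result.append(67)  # [53, 67]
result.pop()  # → 67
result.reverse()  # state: [53]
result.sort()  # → [53]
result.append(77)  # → [53, 77]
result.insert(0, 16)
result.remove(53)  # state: [16, 77]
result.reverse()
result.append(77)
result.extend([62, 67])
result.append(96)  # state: [77, 16, 77, 62, 67, 96]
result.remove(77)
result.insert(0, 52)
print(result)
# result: [52, 16, 77, 62, 67, 96]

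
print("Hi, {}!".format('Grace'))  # Hi, Grace!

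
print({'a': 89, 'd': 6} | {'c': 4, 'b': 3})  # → {'a': 89, 'd': 6, 'c': 4, 'b': 3}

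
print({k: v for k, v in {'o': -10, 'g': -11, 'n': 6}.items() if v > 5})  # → {'n': 6}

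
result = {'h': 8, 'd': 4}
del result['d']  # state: {'h': 8}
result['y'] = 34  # {'h': 8, 'y': 34}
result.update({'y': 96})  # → {'h': 8, 'y': 96}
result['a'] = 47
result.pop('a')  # 47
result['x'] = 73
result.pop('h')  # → 8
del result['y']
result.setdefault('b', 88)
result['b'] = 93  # {'x': 73, 'b': 93}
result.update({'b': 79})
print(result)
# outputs {'x': 73, 'b': 79}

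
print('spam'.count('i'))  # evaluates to 0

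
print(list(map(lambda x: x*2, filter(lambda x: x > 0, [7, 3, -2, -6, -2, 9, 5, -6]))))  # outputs [14, 6, 18, 10]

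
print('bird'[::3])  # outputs bd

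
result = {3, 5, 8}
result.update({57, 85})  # {3, 5, 8, 57, 85}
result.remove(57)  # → {3, 5, 8, 85}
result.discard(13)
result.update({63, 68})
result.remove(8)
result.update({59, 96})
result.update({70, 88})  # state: {3, 5, 59, 63, 68, 70, 85, 88, 96}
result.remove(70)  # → {3, 5, 59, 63, 68, 85, 88, 96}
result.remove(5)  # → {3, 59, 63, 68, 85, 88, 96}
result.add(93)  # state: {3, 59, 63, 68, 85, 88, 93, 96}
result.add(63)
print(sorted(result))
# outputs [3, 59, 63, 68, 85, 88, 93, 96]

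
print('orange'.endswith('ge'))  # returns True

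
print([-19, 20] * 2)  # [-19, 20, -19, 20]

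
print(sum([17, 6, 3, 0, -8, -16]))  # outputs 2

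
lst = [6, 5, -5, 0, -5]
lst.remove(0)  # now [6, 5, -5, -5]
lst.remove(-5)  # [6, 5, -5]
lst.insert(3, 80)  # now [6, 5, -5, 80]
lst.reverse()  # [80, -5, 5, 6]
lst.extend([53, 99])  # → [80, -5, 5, 6, 53, 99]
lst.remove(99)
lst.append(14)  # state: [80, -5, 5, 6, 53, 14]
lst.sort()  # [-5, 5, 6, 14, 53, 80]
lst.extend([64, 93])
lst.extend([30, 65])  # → [-5, 5, 6, 14, 53, 80, 64, 93, 30, 65]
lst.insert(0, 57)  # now [57, -5, 5, 6, 14, 53, 80, 64, 93, 30, 65]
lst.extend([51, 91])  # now [57, -5, 5, 6, 14, 53, 80, 64, 93, 30, 65, 51, 91]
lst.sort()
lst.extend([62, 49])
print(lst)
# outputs [-5, 5, 6, 14, 30, 51, 53, 57, 64, 65, 80, 91, 93, 62, 49]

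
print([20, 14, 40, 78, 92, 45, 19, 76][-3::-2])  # [45, 78, 14]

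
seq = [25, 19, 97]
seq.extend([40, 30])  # [25, 19, 97, 40, 30]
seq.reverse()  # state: [30, 40, 97, 19, 25]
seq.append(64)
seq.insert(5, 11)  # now [30, 40, 97, 19, 25, 11, 64]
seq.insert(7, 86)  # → [30, 40, 97, 19, 25, 11, 64, 86]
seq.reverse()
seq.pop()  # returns 30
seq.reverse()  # [40, 97, 19, 25, 11, 64, 86]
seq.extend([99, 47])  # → [40, 97, 19, 25, 11, 64, 86, 99, 47]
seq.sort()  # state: [11, 19, 25, 40, 47, 64, 86, 97, 99]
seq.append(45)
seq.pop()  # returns 45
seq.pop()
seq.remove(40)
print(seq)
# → [11, 19, 25, 47, 64, 86, 97]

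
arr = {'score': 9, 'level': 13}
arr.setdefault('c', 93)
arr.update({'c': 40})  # {'score': 9, 'level': 13, 'c': 40}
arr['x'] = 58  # {'score': 9, 'level': 13, 'c': 40, 'x': 58}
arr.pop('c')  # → 40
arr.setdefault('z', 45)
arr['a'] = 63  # {'score': 9, 'level': 13, 'x': 58, 'z': 45, 'a': 63}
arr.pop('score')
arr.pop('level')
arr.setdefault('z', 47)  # 45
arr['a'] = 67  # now {'x': 58, 'z': 45, 'a': 67}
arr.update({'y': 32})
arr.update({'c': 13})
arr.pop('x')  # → 58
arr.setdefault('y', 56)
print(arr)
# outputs {'z': 45, 'a': 67, 'y': 32, 'c': 13}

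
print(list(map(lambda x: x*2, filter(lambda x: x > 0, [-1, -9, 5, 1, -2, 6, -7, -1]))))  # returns [10, 2, 12]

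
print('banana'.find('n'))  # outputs 2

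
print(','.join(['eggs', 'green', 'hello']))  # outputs eggs,green,hello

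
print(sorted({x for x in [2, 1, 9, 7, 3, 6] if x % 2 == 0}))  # [2, 6]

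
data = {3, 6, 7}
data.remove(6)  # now {3, 7}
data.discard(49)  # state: {3, 7}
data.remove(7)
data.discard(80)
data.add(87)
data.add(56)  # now {3, 56, 87}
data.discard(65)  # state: {3, 56, 87}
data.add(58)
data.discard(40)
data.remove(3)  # {56, 58, 87}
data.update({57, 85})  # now {56, 57, 58, 85, 87}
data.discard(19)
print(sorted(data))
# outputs [56, 57, 58, 85, 87]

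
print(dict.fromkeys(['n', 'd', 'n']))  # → {'n': None, 'd': None}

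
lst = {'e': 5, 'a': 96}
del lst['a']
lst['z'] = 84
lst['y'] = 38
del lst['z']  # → {'e': 5, 'y': 38}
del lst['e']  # {'y': 38}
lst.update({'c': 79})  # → {'y': 38, 'c': 79}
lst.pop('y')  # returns 38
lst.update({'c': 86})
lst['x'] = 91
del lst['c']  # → {'x': 91}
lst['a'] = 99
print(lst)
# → {'x': 91, 'a': 99}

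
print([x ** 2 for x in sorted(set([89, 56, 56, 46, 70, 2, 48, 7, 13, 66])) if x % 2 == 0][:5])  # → [4, 2116, 2304, 3136, 4356]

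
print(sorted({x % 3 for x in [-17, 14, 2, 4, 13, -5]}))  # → [1, 2]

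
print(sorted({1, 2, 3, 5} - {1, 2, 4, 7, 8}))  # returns [3, 5]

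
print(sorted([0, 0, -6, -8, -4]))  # [-8, -6, -4, 0, 0]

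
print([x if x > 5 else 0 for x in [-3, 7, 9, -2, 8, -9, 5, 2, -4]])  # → [0, 7, 9, 0, 8, 0, 0, 0, 0]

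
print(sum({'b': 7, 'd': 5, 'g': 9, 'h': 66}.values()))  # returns 87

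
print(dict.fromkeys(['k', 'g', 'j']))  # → {'k': None, 'g': None, 'j': None}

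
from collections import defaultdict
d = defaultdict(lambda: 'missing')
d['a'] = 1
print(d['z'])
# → missing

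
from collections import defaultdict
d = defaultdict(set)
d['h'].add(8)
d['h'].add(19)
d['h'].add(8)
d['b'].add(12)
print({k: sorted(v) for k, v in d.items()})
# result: {'h': [8, 19], 'b': [12]}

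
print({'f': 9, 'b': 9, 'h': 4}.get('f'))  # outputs 9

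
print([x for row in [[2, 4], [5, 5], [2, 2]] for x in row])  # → [2, 4, 5, 5, 2, 2]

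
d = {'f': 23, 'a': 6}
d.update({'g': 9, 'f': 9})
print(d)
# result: {'f': 9, 'a': 6, 'g': 9}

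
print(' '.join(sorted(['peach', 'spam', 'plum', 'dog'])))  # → dog peach plum spam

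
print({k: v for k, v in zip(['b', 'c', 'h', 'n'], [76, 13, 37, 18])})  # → {'b': 76, 'c': 13, 'h': 37, 'n': 18}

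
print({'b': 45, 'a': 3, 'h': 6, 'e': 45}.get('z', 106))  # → 106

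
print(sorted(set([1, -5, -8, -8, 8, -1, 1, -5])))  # [-8, -5, -1, 1, 8]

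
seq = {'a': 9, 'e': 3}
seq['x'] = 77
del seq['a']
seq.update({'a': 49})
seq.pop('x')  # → 77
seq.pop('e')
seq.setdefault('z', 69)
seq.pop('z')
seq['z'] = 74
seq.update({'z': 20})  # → {'a': 49, 'z': 20}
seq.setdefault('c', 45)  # 45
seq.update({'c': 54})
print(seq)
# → {'a': 49, 'z': 20, 'c': 54}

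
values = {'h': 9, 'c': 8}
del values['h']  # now {'c': 8}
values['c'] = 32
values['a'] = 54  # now {'c': 32, 'a': 54}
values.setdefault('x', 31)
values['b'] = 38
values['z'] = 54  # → {'c': 32, 'a': 54, 'x': 31, 'b': 38, 'z': 54}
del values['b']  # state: {'c': 32, 'a': 54, 'x': 31, 'z': 54}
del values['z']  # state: {'c': 32, 'a': 54, 'x': 31}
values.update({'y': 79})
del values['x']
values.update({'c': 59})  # {'c': 59, 'a': 54, 'y': 79}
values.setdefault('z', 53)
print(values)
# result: {'c': 59, 'a': 54, 'y': 79, 'z': 53}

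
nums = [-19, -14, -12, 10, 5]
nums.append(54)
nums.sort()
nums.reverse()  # [54, 10, 5, -12, -14, -19]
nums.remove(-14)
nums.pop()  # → -19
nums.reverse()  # [-12, 5, 10, 54]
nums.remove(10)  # [-12, 5, 54]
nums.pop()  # 54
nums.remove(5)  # [-12]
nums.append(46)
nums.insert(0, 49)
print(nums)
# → [49, -12, 46]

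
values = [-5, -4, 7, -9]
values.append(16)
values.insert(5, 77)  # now [-5, -4, 7, -9, 16, 77]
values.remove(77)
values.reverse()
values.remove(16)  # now [-9, 7, -4, -5]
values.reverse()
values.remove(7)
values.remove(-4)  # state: [-5, -9]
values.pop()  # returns -9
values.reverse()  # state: [-5]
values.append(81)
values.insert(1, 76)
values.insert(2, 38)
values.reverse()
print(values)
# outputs [81, 38, 76, -5]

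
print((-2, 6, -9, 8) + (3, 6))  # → (-2, 6, -9, 8, 3, 6)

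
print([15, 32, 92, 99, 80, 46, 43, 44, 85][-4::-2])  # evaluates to [46, 99, 32]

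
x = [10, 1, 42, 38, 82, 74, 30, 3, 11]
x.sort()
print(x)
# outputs [1, 3, 10, 11, 30, 38, 42, 74, 82]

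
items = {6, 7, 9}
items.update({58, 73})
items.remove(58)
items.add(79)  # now {6, 7, 9, 73, 79}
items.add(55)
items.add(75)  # {6, 7, 9, 55, 73, 75, 79}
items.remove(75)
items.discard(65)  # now {6, 7, 9, 55, 73, 79}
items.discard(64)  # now {6, 7, 9, 55, 73, 79}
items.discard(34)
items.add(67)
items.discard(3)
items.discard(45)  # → {6, 7, 9, 55, 67, 73, 79}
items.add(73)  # {6, 7, 9, 55, 67, 73, 79}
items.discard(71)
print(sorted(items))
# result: [6, 7, 9, 55, 67, 73, 79]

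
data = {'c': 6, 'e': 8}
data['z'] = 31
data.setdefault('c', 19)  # 6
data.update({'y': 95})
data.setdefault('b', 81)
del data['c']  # {'e': 8, 'z': 31, 'y': 95, 'b': 81}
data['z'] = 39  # {'e': 8, 'z': 39, 'y': 95, 'b': 81}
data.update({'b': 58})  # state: {'e': 8, 'z': 39, 'y': 95, 'b': 58}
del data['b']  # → {'e': 8, 'z': 39, 'y': 95}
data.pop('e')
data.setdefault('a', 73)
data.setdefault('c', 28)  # 28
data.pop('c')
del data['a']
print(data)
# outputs {'z': 39, 'y': 95}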